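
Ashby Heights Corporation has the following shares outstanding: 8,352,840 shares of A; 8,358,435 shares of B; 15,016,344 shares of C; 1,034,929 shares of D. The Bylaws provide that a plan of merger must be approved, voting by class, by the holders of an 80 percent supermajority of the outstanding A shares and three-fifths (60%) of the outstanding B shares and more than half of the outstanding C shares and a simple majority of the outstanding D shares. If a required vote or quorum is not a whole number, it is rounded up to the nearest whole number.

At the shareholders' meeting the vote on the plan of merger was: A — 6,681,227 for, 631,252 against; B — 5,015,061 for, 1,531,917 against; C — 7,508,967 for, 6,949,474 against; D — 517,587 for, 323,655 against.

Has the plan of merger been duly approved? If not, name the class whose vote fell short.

A: 4/5 of 8352840 = 6682272; 6,682,272 required, 6,681,227 in favor — not approved.
B: 3/5 of 8358435 = 5015061; 5,015,061 required, 5,015,061 in favor — approved.
C: a majority of 15016344 is 7508173; 7,508,173 required, 7,508,967 in favor — approved.
D: a majority of 1034929 is 517465; 517,465 required, 517,587 in favor — approved.

Not approved — the A shares did not give the required vote.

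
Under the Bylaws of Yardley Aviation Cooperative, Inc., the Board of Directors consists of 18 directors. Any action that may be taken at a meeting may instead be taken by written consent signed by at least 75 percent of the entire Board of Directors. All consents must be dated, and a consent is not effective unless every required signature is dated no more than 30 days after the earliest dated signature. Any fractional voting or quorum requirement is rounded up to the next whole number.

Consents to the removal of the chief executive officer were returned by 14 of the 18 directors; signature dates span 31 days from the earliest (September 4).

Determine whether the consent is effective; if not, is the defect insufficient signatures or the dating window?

Signatures required: at least 75 percent of 18 — 3/4 of 18 = 13.50, rounded up to 14, so 14 needed; 14 signed. Sufficient.
Dating window: the latest signature is 31 days after the earliest; the limit is 30 days. Outside the window.

Not effective — dating-window requirement not satisfied.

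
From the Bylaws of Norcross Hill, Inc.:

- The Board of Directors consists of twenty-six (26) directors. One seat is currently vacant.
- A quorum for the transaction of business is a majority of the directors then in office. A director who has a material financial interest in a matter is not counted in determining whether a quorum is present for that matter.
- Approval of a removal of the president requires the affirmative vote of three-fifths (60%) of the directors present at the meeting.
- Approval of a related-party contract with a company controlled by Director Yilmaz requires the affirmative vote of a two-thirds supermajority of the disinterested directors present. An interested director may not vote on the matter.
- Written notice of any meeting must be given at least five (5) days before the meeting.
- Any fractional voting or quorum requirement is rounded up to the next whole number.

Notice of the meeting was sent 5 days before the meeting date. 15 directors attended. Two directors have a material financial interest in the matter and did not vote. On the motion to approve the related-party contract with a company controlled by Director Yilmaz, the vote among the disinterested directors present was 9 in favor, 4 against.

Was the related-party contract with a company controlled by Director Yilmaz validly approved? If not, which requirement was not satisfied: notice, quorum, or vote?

Notice: 5 days given; 5 required (5 ≥ 5). Satisfied.
Quorum: 15 present, but the 2 interested directors do not count, leaving 13. Quorum is 13. Satisfied.
Vote: the related-party contract with a company controlled by Director Yilmaz requires two-thirds of the disinterested directors present (15 − 2 = 13). 2/3 of 13 = 8.67, rounded up to 9, so 9 affirmative votes are needed; 9 voted in favor. Satisfied.

Valid — all requirements satisfied.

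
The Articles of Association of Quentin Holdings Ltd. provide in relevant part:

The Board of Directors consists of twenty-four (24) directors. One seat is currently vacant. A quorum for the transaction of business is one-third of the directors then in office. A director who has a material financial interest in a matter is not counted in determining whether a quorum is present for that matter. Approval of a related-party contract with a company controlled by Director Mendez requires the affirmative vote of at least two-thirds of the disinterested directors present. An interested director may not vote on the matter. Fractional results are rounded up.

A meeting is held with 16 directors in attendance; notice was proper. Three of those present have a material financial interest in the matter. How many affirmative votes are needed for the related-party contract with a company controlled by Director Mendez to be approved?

9

The related-party contract with a company controlled by Director Mendez requires two-thirds of the disinterested directors present (16 − 3 = 13).
2/3 of 13 = 8.67, rounded up to 9.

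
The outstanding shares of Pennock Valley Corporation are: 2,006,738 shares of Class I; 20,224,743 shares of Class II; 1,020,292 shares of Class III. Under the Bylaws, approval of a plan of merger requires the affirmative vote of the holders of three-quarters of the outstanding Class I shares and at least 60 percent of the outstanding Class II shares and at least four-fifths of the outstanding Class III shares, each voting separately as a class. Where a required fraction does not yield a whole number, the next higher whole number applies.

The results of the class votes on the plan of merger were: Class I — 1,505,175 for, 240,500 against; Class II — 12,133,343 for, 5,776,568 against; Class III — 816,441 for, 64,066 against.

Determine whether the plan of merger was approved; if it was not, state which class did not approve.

Not approved — the Class II shares did not give the required vote.

Class I: 3/4 of 2006738 = 1505053.50, rounded up to 1505054; 1,505,054 required, 1,505,175 in favor — approved.
Class II: 3/5 of 20224743 = 12134845.80, rounded up to 12134846; 12,134,846 required, 12,133,343 in favor — not approved.
Class III: 4/5 of 1020292 = 816233.60, rounded up to 816234; 816,234 required, 816,441 in favor — approved.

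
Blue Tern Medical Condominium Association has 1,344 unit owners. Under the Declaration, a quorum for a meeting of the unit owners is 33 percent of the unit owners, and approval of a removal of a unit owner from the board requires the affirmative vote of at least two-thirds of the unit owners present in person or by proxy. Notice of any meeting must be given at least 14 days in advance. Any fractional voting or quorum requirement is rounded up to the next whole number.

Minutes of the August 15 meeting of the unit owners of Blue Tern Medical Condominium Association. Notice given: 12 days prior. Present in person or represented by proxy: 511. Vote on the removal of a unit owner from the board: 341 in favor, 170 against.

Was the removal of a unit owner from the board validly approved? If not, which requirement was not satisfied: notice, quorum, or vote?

Invalid — notice requirement not satisfied.

Notice: 12 days given; 14 required. Not satisfied.
Quorum: 33% of 1,344 = 443.52, rounded up to 444; 511 present. Satisfied.
Vote: requires two-thirds of those present (511); 2/3 of 511 = 340.67, rounded up to 341, so 341 needed; 341 in favor. Satisfied.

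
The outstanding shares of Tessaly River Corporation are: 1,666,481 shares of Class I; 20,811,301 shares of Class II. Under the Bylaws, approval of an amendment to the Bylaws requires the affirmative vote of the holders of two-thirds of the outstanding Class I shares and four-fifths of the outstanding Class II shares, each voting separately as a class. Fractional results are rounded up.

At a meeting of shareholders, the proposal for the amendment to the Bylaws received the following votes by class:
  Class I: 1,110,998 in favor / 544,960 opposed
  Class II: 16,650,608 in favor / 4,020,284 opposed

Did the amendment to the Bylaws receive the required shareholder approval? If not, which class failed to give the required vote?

Class I: 2/3 of 1666481 = 1110987.33, rounded up to 1110988; 1,110,988 required, 1,110,998 in favor — approved.
Class II: 4/5 of 20811301 = 16649040.80, rounded up to 16649041; 16,649,041 required, 16,650,608 in favor — approved.

Approved — every class gave the required vote.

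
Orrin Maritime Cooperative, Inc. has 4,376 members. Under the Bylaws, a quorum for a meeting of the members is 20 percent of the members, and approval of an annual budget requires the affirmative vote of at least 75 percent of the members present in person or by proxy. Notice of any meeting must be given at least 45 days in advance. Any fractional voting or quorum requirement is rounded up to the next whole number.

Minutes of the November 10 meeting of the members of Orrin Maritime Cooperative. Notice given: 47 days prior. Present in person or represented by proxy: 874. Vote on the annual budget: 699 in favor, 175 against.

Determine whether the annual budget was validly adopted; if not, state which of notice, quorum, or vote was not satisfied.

Invalid — quorum requirement not satisfied.

Notice: 47 days given; 45 required. Satisfied.
Quorum: 20% of 4,376 = 875.20, rounded up to 876; 874 present. Not satisfied.
Vote: requires three-fourths of those present (874); 3/4 of 874 = 655.50, rounded up to 656, so 656 needed; 699 in favor. Satisfied.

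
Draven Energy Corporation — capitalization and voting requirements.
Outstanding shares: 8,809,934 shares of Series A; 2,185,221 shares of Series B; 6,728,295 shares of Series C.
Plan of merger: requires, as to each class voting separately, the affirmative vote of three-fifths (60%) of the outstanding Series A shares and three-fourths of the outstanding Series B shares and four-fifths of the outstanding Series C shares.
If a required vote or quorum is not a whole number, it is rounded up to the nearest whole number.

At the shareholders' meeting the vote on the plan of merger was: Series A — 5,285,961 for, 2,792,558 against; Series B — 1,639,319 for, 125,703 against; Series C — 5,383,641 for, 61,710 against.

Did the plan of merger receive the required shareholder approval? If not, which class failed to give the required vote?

Series A: 3/5 of 8809934 = 5285960.40, rounded up to 5285961; 5,285,961 required, 5,285,961 in favor — approved.
Series B: 3/4 of 2185221 = 1638915.75, rounded up to 1638916; 1,638,916 required, 1,639,319 in favor — approved.
Series C: 4/5 of 6728295 = 5382636; 5,382,636 required, 5,383,641 in favor — approved.

Approved — every class gave the required vote.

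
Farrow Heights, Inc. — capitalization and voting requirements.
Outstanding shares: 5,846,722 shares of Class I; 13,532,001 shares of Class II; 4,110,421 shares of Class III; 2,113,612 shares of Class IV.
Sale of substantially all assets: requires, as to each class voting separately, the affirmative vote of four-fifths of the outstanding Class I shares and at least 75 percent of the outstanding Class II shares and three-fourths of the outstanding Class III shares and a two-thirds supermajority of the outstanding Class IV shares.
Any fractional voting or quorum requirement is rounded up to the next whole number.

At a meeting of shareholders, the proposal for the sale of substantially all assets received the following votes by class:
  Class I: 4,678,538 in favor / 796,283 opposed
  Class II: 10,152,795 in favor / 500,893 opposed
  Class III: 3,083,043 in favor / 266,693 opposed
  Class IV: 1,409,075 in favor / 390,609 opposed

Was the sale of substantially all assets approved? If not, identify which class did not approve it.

Approved — every class gave the required vote.

Class I: 4/5 of 5846722 = 4677377.60, rounded up to 4677378; 4,677,378 required, 4,678,538 in favor — approved.
Class II: 3/4 of 13532001 = 10149000.75, rounded up to 10149001; 10,149,001 required, 10,152,795 in favor — approved.
Class III: 3/4 of 4110421 = 3082815.75, rounded up to 3082816; 3,082,816 required, 3,083,043 in favor — approved.
Class IV: 2/3 of 2113612 = 1409074.67, rounded up to 1409075; 1,409,075 required, 1,409,075 in favor — approved.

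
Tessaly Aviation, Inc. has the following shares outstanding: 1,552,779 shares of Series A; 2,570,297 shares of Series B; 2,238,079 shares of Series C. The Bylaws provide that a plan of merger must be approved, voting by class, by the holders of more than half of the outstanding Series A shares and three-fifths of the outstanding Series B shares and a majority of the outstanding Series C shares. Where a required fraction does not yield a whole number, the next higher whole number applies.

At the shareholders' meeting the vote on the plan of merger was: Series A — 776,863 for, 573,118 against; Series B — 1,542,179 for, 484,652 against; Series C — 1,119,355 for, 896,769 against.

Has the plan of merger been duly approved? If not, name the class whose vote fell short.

Series A: a majority of 1552779 is 776390; 776,390 required, 776,863 in favor — approved.
Series B: 3/5 of 2570297 = 1542178.20, rounded up to 1542179; 1,542,179 required, 1,542,179 in favor — approved.
Series C: a majority of 2238079 is 1119040; 1,119,040 required, 1,119,355 in favor — approved.

Approved — every class gave the required vote.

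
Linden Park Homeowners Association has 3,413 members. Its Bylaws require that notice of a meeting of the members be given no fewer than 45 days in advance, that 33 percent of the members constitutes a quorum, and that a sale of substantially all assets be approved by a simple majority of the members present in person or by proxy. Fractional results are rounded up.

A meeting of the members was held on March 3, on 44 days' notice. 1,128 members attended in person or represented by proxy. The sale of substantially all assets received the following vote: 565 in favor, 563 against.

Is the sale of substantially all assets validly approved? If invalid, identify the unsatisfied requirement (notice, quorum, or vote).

Notice: 44 days given; 45 required. Not satisfied.
Quorum: 33% of 3,413 = 1,126.29, rounded up to 1,127; 1,128 present. Satisfied.
Vote: requires a majority of those present (1,128); a majority of 1128 is 565, so 565 needed; 565 in favor. Satisfied.

Invalid — notice requirement not satisfied.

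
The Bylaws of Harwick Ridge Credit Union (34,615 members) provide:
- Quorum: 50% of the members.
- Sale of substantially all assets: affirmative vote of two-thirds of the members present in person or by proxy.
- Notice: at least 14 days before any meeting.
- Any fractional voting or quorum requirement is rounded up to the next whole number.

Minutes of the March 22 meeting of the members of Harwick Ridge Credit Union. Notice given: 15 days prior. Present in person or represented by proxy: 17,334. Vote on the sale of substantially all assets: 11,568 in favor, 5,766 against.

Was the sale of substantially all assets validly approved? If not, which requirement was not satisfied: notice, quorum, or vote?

Valid — all requirements satisfied.

Notice: 15 days given; 14 required. Satisfied.
Quorum: 50% of 34,615 = 17,307.50, rounded up to 17,308; 17,334 present. Satisfied.
Vote: requires two-thirds of those present (17,334); 2/3 of 17334 = 11556, so 11,556 needed; 11,568 in favor. Satisfied.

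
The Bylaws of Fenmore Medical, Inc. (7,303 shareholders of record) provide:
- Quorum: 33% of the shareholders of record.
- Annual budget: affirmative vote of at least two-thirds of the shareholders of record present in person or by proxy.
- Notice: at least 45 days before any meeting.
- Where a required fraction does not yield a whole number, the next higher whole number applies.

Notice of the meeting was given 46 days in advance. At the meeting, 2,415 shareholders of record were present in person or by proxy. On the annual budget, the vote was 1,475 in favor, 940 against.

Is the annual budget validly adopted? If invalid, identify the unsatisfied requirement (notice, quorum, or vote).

Notice: 46 days given; 45 required. Satisfied.
Quorum: 33% of 7,303 = 2,409.99, rounded up to 2,410; 2,415 present. Satisfied.
Vote: requires two-thirds of those present (2,415); 2/3 of 2415 = 1610, so 1,610 needed; 1,475 in favor. Not satisfied.

Invalid — vote requirement not satisfied.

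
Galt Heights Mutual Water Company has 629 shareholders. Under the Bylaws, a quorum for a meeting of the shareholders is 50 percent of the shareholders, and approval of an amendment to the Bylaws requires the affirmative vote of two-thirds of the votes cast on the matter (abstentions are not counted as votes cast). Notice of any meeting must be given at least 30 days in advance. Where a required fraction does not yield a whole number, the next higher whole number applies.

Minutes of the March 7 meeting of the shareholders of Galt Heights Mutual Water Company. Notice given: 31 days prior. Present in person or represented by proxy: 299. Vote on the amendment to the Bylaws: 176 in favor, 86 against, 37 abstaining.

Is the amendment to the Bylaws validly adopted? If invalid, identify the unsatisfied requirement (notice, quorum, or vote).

Notice: 31 days given; 30 required. Satisfied.
Quorum: 50% of 629 = 314.50, rounded up to 315; 299 present. Not satisfied.
Vote: requires two-thirds of the votes cast (299 − 37 abstaining = 262); 2/3 of 262 = 174.67, rounded up to 175, so 175 needed; 176 in favor. Satisfied.

Invalid — quorum requirement not satisfied.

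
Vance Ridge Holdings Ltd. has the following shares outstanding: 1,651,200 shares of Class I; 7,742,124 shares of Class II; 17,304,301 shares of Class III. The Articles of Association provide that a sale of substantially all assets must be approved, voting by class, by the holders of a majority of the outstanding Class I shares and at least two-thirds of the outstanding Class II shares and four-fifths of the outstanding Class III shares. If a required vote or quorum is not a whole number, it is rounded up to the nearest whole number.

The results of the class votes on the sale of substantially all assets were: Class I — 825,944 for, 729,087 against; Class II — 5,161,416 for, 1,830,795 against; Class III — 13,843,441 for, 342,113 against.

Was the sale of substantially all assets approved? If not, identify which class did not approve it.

Class I: a majority of 1651200 is 825601; 825,601 required, 825,944 in favor — approved.
Class II: 2/3 of 7742124 = 5161416; 5,161,416 required, 5,161,416 in favor — approved.
Class III: 4/5 of 17304301 = 13843440.80, rounded up to 13843441; 13,843,441 required, 13,843,441 in favor — approved.

Approved — every class gave the required vote.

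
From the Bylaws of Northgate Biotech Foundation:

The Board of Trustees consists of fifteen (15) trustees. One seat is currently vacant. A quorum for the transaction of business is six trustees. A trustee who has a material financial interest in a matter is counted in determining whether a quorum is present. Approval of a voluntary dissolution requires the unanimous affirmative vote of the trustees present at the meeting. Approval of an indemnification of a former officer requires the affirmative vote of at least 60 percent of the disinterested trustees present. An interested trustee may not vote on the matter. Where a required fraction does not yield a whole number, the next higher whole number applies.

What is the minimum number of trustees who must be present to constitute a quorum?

The quorum is fixed at 6.

6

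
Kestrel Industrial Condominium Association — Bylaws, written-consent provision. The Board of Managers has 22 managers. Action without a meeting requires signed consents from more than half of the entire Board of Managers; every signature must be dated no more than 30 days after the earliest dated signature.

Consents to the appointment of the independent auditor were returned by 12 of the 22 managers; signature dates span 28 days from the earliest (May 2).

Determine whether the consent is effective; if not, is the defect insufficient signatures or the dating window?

Effective — both the signature and dating-window requirements are satisfied.

Signatures required: more than half of 22 — a majority of 22 is 12, so 12 needed; 12 signed. Sufficient.
Dating window: the latest signature is 28 days after the earliest; the limit is 30 days. Within the window.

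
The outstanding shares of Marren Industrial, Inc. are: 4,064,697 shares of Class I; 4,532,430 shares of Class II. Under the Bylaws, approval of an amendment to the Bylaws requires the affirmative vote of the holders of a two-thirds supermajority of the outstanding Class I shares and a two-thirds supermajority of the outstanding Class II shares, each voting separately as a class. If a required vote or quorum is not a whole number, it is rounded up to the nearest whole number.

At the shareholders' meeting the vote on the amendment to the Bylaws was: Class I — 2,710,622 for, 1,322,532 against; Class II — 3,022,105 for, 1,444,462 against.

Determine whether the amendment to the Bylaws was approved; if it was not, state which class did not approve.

Class I: 2/3 of 4064697 = 2709798; 2,709,798 required, 2,710,622 in favor — approved.
Class II: 2/3 of 4532430 = 3021620; 3,021,620 required, 3,022,105 in favor — approved.

Approved — every class gave the required vote.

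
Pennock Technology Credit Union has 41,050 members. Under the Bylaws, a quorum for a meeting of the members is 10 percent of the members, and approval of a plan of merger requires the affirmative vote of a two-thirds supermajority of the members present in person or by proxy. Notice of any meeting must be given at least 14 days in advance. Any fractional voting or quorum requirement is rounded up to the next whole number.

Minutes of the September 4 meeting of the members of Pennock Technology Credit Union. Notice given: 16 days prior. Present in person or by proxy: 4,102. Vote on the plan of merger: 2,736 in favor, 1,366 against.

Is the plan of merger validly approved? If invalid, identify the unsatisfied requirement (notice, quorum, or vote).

Notice: 16 days given; 14 required. Satisfied.
Quorum: 10% of 41,050 = 4,105; 4,102 present. Not satisfied.
Vote: requires two-thirds of those present (4,102); 2/3 of 4102 = 2734.67, rounded up to 2735, so 2,735 needed; 2,736 in favor. Satisfied.

Invalid — quorum requirement not satisfied.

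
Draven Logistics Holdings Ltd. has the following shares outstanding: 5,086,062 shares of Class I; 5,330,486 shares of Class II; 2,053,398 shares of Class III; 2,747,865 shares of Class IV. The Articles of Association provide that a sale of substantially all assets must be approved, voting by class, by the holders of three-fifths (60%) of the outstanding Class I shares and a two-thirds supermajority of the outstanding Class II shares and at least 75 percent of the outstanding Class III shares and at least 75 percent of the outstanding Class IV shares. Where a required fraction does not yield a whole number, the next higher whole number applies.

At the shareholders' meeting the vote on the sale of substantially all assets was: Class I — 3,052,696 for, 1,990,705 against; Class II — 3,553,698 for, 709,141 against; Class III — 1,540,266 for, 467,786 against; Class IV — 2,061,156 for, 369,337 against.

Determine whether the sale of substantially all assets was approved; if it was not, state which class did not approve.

Class I: 3/5 of 5086062 = 3051637.20, rounded up to 3051638; 3,051,638 required, 3,052,696 in favor — approved.
Class II: 2/3 of 5330486 = 3553657.33, rounded up to 3553658; 3,553,658 required, 3,553,698 in favor — approved.
Class III: 3/4 of 2053398 = 1540048.50, rounded up to 1540049; 1,540,049 required, 1,540,266 in favor — approved.
Class IV: 3/4 of 2747865 = 2060898.75, rounded up to 2060899; 2,060,899 required, 2,061,156 in favor — approved.

Approved — every class gave the required vote.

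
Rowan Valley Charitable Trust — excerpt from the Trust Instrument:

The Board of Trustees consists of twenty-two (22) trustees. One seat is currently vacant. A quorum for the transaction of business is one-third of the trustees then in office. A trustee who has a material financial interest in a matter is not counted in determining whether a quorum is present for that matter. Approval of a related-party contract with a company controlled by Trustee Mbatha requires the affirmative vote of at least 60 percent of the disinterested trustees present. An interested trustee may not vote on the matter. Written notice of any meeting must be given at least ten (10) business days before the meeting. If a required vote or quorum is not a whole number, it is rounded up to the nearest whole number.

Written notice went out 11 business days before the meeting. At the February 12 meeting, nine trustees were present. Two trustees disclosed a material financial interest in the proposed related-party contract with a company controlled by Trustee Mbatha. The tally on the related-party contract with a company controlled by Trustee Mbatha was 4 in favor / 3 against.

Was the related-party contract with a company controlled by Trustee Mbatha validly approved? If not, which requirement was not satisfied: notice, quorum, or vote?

Invalid — vote requirement not satisfied.

Notice: 11 business days given; 10 required (11 ≥ 10). Satisfied.
Quorum: 9 present, but the 2 interested trustees do not count, leaving 7. Quorum is 7. Satisfied.
Vote: the related-party contract with a company controlled by Trustee Mbatha requires three-fifths of the disinterested trustees present (9 − 2 = 7). 3/5 of 7 = 4.20, rounded up to 5, so 5 affirmative votes are needed; 4 voted in favor. Not satisfied.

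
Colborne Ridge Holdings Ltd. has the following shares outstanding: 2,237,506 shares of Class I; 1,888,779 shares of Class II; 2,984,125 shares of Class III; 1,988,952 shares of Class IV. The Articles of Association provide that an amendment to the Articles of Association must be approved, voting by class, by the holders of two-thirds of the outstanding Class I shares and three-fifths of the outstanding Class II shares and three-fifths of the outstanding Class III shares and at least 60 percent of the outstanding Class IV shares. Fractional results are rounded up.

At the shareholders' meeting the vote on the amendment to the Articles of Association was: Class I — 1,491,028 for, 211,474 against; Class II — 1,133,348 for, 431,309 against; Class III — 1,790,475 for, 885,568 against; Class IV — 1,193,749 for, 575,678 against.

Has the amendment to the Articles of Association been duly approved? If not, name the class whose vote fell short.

Class I: 2/3 of 2237506 = 1491670.67, rounded up to 1491671; 1,491,671 required, 1,491,028 in favor — not approved.
Class II: 3/5 of 1888779 = 1133267.40, rounded up to 1133268; 1,133,268 required, 1,133,348 in favor — approved.
Class III: 3/5 of 2984125 = 1790475; 1,790,475 required, 1,790,475 in favor — approved.
Class IV: 3/5 of 1988952 = 1193371.20, rounded up to 1193372; 1,193,372 required, 1,193,749 in favor — approved.

Not approved — the Class I shares did not give the required vote.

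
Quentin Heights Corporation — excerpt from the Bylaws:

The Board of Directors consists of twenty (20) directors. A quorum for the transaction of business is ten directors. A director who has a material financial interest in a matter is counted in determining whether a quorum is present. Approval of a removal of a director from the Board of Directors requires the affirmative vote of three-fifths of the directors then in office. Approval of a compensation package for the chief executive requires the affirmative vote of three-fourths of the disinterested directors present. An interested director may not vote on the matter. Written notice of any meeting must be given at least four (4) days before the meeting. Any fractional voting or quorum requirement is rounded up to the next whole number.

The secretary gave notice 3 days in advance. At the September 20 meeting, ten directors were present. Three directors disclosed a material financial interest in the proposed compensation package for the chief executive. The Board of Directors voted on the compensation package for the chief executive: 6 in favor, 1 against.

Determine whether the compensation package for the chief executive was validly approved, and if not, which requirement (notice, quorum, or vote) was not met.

Invalid — notice requirement not satisfied.

Notice: 3 days given; 4 required (3 < 4). Not satisfied.
Quorum: 10 present (interested directors count toward quorum); quorum is 10. Satisfied.
Vote: the compensation package for the chief executive requires three-fourths of the disinterested directors present (10 − 3 = 7). 3/4 of 7 = 5.25, rounded up to 6, so 6 affirmative votes are needed; 6 voted in favor. Satisfied.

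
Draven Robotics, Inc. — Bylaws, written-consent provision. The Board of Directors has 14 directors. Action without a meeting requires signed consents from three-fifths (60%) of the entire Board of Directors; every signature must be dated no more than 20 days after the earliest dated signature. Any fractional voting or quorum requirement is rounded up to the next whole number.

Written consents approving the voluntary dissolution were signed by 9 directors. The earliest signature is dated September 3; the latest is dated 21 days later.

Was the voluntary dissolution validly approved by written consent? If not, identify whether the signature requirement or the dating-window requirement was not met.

Signatures required: three-fifths (60%) of 14 — 3/5 of 14 = 8.40, rounded up to 9, so 9 needed; 9 signed. Sufficient.
Dating window: the latest signature is 21 days after the earliest; the limit is 20 days. Outside the window.

Not effective — dating-window requirement not satisfied.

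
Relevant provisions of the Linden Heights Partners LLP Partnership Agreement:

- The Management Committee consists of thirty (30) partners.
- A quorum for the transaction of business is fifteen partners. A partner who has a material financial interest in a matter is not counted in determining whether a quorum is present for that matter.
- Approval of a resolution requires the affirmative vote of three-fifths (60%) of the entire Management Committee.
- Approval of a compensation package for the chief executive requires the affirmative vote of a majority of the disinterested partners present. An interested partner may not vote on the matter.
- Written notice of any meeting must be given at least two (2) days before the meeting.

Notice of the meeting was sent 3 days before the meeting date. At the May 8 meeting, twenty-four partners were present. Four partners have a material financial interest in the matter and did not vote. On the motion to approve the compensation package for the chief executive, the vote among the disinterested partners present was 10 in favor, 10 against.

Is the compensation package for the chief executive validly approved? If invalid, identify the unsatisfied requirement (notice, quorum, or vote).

Invalid — vote requirement not satisfied.

Notice: 3 days given; 2 required (3 ≥ 2). Satisfied.
Quorum: 24 present, but the 4 interested partners do not count, leaving 20. Quorum is 15. Satisfied.
Vote: the compensation package for the chief executive requires a majority of the disinterested partners present (24 − 4 = 20). A majority of 20 is 11, so 11 affirmative votes are needed; 10 voted in favor. Not satisfied.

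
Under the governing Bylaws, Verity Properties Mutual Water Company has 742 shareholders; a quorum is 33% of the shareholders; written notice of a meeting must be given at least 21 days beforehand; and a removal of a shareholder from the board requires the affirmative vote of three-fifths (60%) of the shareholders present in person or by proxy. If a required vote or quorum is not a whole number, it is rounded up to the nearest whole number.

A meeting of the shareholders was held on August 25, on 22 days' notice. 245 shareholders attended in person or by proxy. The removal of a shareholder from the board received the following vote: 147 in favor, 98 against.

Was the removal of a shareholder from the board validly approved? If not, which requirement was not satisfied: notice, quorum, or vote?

Notice: 22 days given; 21 required. Satisfied.
Quorum: 33% of 742 = 244.86, rounded up to 245; 245 present. Satisfied.
Vote: requires three-fifths of those present (245); 3/5 of 245 = 147, so 147 needed; 147 in favor. Satisfied.

Valid — all requirements satisfied.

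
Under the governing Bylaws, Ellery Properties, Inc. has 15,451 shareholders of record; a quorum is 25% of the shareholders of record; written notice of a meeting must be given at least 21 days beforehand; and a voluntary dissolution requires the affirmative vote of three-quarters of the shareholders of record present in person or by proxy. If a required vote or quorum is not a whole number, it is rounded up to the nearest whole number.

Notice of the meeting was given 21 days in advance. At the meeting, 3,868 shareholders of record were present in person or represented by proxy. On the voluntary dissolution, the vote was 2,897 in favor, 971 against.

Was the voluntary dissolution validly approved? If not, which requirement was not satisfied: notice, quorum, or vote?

Invalid — vote requirement not satisfied.

Notice: 21 days given; 21 required. Satisfied.
Quorum: 25% of 15,451 = 3,862.75, rounded up to 3,863; 3,868 present. Satisfied.
Vote: requires three-fourths of those present (3,868); 3/4 of 3868 = 2901, so 2,901 needed; 2,897 in favor. Not satisfied.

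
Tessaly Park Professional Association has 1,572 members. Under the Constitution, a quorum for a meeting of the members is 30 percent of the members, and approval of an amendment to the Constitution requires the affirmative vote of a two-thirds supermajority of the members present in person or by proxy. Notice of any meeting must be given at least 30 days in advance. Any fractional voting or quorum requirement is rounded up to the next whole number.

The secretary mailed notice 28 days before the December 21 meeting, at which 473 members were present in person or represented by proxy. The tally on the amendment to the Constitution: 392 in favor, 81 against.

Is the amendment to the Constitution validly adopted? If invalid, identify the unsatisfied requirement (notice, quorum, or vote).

Invalid — notice requirement not satisfied.

Notice: 28 days given; 30 required. Not satisfied.
Quorum: 30% of 1,572 = 471.60, rounded up to 472; 473 present. Satisfied.
Vote: requires two-thirds of those present (473); 2/3 of 473 = 315.33, rounded up to 316, so 316 needed; 392 in favor. Satisfied.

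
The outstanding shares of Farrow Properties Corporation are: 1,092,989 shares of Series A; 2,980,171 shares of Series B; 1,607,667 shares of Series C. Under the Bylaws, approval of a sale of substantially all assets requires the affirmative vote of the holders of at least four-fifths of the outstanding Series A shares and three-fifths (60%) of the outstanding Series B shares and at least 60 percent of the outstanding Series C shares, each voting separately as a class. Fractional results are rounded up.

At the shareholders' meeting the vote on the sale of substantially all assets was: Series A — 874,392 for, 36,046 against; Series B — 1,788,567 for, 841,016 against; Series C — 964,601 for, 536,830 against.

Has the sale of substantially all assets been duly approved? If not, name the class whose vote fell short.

Approved — every class gave the required vote.

Series A: 4/5 of 1092989 = 874391.20, rounded up to 874392; 874,392 required, 874,392 in favor — approved.
Series B: 3/5 of 2980171 = 1788102.60, rounded up to 1788103; 1,788,103 required, 1,788,567 in favor — approved.
Series C: 3/5 of 1607667 = 964600.20, rounded up to 964601; 964,601 required, 964,601 in favor — approved.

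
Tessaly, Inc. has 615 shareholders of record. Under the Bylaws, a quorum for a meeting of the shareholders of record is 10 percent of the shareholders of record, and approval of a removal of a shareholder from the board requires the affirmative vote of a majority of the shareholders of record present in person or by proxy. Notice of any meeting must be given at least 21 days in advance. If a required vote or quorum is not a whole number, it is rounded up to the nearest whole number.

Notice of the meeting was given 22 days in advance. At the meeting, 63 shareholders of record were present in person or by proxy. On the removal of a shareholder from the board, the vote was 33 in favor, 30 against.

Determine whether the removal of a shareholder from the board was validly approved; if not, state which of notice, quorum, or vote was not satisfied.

Valid — all requirements satisfied.

Notice: 22 days given; 21 required. Satisfied.
Quorum: 10% of 615 = 61.50, rounded up to 62; 63 present. Satisfied.
Vote: requires a majority of those present (63); a majority of 63 is 32, so 32 needed; 33 in favor. Satisfied.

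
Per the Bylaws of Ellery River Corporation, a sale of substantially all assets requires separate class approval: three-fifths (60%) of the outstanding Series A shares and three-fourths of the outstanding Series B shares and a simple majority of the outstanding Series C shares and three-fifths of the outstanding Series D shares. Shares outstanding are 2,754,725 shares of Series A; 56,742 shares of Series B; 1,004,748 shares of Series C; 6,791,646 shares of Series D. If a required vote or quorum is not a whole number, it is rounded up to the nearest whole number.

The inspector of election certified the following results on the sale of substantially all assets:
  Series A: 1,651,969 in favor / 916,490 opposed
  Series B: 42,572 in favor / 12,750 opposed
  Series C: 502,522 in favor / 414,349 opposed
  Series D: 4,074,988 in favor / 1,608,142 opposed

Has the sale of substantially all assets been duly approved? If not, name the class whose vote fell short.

Not approved — the Series A shares did not give the required vote.

Series A: 3/5 of 2754725 = 1652835; 1,652,835 required, 1,651,969 in favor — not approved.
Series B: 3/4 of 56742 = 42556.50, rounded up to 42557; 42,557 required, 42,572 in favor — approved.
Series C: a majority of 1004748 is 502375; 502,375 required, 502,522 in favor — approved.
Series D: 3/5 of 6791646 = 4074987.60, rounded up to 4074988; 4,074,988 required, 4,074,988 in favor — approved.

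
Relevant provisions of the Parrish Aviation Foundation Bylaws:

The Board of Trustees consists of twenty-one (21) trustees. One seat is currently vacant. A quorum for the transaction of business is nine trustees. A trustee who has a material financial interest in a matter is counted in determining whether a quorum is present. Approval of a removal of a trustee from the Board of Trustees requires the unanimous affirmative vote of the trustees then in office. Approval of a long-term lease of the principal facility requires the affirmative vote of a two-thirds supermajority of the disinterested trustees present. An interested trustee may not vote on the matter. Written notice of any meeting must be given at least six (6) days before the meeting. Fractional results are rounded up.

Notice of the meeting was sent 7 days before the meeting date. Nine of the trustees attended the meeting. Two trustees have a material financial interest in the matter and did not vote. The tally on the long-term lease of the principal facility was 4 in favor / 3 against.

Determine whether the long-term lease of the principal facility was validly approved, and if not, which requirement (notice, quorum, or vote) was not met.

Invalid — vote requirement not satisfied.

Notice: 7 days given; 6 required (7 ≥ 6). Satisfied.
Quorum: 9 present (interested trustees count toward quorum); quorum is 9. Satisfied.
Vote: the long-term lease of the principal facility requires two-thirds of the disinterested trustees present (9 − 2 = 7). 2/3 of 7 = 4.67, rounded up to 5, so 5 affirmative votes are needed; 4 voted in favor. Not satisfied.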